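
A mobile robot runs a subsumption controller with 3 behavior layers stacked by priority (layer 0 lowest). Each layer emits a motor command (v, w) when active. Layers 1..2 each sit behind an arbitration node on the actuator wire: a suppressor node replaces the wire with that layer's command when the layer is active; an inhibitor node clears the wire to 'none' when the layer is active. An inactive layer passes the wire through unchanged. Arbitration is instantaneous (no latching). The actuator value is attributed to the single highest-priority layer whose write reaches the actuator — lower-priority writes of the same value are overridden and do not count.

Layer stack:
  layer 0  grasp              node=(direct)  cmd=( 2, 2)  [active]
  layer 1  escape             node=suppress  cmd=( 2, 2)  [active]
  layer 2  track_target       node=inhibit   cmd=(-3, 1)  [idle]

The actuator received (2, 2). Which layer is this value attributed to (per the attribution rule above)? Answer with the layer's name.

L0 grasp: active, feeds wire = (2, 2)
L1 escape: active, suppressor → wire = (2, 2)
L2 track_target: idle → wire stays (2, 2)
actuator = (2, 2)
last writer: layer 1 = escape

escape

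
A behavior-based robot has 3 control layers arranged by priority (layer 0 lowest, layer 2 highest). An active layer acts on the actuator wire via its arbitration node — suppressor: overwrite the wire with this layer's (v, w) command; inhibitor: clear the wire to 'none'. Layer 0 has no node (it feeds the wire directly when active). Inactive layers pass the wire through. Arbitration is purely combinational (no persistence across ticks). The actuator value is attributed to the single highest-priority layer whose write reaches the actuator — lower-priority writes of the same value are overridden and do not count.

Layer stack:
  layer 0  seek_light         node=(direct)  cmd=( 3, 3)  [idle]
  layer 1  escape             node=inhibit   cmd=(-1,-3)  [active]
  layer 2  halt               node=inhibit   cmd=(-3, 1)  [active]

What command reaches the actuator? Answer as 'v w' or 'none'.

layer 0 (seek_light) idle — none
layer 1 (escape) active — inhibits: none
layer 2 (halt) active — inhibits: none
→ actuator none

none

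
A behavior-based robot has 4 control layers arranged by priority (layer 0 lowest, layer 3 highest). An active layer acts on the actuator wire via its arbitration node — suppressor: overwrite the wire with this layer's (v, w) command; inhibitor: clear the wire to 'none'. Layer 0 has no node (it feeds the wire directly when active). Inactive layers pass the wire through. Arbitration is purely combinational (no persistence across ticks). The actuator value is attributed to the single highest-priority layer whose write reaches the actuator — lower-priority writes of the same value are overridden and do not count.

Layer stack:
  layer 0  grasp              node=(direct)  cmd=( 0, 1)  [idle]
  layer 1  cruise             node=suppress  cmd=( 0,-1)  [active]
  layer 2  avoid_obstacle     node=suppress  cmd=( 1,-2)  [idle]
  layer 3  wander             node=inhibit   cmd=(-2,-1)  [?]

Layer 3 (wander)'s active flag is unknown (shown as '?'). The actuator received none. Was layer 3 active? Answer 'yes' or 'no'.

yes

If layer 3 is active=yes:
  actuator would be none
If layer 3 is active=no:
  actuator would be (0, -1)
Observed none, so layer 3 was active.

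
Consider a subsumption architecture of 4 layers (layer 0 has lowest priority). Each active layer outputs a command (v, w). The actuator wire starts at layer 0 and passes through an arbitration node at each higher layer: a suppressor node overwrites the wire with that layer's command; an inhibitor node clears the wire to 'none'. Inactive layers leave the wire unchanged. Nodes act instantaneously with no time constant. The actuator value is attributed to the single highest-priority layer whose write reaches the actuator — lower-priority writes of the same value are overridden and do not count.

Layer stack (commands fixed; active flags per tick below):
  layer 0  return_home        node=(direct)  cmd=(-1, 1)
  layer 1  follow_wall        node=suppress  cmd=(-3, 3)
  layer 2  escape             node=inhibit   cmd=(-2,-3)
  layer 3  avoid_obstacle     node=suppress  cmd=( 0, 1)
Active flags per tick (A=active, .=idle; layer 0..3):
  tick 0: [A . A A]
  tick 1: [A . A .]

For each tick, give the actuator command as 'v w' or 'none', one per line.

0 1
none

tick 0:
  L0 return_home: active, feeds wire = (-1, 1)
  L1 follow_wall: idle → wire stays (-1, 1)
  L2 escape: active, inhibitor → wire = none
  L3 avoid_obstacle: active, suppressor → wire = (0, 1)
  actuator = (0, 1)
tick 1:
  L0 return_home: active, feeds wire = (-1, 1)
  L1 follow_wall: idle → wire stays (-1, 1)
  L2 escape: active, inhibitor → wire = none
  L3 avoid_obstacle: idle → wire stays none
  actuator = none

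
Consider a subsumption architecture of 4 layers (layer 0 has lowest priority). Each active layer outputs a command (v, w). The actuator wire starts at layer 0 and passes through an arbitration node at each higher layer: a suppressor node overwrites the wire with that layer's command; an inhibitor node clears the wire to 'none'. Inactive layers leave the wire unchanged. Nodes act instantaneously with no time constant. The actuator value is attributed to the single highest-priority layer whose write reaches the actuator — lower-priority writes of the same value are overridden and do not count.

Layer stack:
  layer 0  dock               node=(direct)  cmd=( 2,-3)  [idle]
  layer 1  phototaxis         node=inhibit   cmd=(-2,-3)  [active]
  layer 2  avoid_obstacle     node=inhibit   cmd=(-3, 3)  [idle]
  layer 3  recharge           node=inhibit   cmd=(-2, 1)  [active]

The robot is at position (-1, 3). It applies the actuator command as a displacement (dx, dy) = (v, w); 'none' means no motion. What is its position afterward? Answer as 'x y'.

-1 3

[0] dock off; wire := none
[1] phototaxis on (inhibit); wire := none
[2] avoid_obstacle off; pass none
[3] recharge on (inhibit); wire := none
output none
position: (-1, 3) + none = (-1, 3)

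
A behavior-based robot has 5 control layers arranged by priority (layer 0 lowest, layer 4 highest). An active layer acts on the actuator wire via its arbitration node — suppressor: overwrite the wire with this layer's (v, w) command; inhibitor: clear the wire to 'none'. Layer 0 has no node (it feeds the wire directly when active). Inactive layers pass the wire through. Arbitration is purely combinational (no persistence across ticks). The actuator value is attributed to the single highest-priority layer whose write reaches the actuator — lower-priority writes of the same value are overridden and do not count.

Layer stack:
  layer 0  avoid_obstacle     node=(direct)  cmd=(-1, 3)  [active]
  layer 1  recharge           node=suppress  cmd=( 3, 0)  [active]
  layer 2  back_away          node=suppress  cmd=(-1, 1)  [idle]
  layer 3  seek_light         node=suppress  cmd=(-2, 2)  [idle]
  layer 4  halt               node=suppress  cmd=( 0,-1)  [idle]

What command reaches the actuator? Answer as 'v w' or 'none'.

3 0

L0 avoid_obstacle: active, feeds wire = (-1, 3)
L1 recharge: active, suppressor → wire = (3, 0)
L2 back_away: idle → wire stays (3, 0)
L3 seek_light: idle → wire stays (3, 0)
L4 halt: idle → wire stays (3, 0)
actuator = (3, 0)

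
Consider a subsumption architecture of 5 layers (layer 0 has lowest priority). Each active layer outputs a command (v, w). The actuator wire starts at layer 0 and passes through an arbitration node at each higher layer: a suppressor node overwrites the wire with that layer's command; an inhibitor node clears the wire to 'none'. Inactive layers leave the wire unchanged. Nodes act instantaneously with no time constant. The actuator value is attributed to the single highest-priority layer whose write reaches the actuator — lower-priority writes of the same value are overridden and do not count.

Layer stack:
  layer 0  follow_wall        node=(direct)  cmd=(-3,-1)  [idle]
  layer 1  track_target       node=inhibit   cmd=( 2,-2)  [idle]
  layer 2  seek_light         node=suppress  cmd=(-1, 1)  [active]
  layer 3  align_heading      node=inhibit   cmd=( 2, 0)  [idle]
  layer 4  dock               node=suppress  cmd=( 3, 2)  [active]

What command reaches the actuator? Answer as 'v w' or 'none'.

L0 follow_wall: idle → wire = none
L1 track_target: idle → wire stays none
L2 seek_light: active, suppressor → wire = (-1, 1)
L3 align_heading: idle → wire stays (-1, 1)
L4 dock: active, suppressor → wire = (3, 2)
actuator = (3, 2)

3 2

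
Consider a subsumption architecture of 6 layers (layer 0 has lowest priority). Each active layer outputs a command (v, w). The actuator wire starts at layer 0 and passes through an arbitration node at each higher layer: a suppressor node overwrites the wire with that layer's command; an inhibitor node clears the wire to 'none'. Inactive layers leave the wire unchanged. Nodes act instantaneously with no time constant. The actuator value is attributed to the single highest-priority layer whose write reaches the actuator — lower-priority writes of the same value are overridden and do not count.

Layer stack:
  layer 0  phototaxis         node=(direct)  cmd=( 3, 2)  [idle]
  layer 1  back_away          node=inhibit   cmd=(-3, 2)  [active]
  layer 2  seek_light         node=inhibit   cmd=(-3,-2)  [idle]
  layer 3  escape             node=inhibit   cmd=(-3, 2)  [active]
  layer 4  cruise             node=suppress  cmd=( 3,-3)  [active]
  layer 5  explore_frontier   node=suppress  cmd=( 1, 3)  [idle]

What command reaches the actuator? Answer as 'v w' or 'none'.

3 -3

[0] phototaxis off; wire := none
[1] back_away on (inhibit); wire := none
[2] seek_light off; pass none
[3] escape on (inhibit); wire := none
[4] cruise on (suppress); wire := (3, -3)
[5] explore_frontier off; pass (3, -3)
output (3, -3)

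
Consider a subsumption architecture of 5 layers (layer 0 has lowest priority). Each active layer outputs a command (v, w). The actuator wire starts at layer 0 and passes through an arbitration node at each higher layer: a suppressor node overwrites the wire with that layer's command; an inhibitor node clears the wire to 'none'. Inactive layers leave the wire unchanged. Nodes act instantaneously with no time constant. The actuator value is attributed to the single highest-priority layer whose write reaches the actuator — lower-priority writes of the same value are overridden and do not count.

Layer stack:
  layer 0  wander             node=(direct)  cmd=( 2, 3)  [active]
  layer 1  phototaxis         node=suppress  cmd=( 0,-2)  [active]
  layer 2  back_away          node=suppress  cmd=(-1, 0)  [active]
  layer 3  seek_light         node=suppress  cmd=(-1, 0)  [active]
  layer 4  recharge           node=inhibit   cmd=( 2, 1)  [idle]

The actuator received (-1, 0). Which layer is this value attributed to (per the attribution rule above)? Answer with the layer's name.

L0 wander: active, feeds wire = (2, 3)
L1 phototaxis: active, suppressor → wire = (0, -2)
L2 back_away: active, suppressor → wire = (-1, 0)
L3 seek_light: active, suppressor → wire = (-1, 0)
L4 recharge: idle → wire stays (-1, 0)
actuator = (-1, 0)
last writer: layer 3 = seek_light

seek_light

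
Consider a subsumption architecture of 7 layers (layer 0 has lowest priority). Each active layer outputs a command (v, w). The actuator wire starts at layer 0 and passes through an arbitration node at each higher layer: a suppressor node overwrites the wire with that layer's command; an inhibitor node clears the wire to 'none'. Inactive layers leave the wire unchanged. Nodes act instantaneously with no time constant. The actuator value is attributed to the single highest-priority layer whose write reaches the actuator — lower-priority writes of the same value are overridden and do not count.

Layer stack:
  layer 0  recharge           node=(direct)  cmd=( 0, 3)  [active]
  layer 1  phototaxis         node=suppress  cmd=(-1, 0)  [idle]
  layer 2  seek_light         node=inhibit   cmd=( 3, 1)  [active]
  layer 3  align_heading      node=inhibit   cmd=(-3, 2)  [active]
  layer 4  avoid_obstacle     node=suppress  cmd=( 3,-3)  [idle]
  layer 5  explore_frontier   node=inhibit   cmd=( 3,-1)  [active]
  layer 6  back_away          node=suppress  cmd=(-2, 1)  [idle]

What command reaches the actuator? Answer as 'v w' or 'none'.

layer 0 (recharge) active — direct: (0, 3)
layer 1 (phototaxis) idle — unchanged: (0, 3)
layer 2 (seek_light) active — inhibits: none
layer 3 (align_heading) active — inhibits: none
layer 4 (avoid_obstacle) idle — unchanged: none
layer 5 (explore_frontier) active — inhibits: none
layer 6 (back_away) idle — unchanged: none
→ actuator none

none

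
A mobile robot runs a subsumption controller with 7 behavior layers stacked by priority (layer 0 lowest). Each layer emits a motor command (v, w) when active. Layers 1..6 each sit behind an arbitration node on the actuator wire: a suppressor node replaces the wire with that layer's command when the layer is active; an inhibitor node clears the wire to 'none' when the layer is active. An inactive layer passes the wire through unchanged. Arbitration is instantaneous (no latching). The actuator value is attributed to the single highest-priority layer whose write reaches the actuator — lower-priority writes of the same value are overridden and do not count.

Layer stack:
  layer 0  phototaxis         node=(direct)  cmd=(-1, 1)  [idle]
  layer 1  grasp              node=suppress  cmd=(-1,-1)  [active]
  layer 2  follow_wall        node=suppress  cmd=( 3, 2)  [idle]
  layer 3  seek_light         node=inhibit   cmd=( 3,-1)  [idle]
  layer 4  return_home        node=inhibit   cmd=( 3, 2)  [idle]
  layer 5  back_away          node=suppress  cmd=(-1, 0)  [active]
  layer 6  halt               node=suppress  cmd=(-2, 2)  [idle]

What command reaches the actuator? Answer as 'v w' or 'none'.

-1 0

[0] phototaxis off; wire := none
[1] grasp on (suppress); wire := (-1, -1)
[2] follow_wall off; pass (-1, -1)
[3] seek_light off; pass (-1, -1)
[4] return_home off; pass (-1, -1)
[5] back_away on (suppress); wire := (-1, 0)
[6] halt off; pass (-1, 0)
output (-1, 0)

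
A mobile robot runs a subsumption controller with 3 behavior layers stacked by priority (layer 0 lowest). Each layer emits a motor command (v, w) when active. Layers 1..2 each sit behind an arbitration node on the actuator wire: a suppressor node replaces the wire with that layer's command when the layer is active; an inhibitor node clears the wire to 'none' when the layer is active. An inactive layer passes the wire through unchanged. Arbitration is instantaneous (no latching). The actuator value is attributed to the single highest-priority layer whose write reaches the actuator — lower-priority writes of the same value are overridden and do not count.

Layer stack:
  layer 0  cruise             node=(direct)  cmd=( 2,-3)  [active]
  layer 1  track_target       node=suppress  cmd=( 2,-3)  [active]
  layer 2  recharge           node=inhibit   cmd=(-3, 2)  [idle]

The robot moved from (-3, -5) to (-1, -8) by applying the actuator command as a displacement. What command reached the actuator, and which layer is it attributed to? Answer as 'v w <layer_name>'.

2 -3 track_target

displacement = (-1, -8) − (-3, -5) = (2, -3)
[0] cruise on; wire := (2, -3)
[1] track_target on (suppress); wire := (2, -3)
[2] recharge off; pass (2, -3)
output (2, -3) — from layer 1 (track_target)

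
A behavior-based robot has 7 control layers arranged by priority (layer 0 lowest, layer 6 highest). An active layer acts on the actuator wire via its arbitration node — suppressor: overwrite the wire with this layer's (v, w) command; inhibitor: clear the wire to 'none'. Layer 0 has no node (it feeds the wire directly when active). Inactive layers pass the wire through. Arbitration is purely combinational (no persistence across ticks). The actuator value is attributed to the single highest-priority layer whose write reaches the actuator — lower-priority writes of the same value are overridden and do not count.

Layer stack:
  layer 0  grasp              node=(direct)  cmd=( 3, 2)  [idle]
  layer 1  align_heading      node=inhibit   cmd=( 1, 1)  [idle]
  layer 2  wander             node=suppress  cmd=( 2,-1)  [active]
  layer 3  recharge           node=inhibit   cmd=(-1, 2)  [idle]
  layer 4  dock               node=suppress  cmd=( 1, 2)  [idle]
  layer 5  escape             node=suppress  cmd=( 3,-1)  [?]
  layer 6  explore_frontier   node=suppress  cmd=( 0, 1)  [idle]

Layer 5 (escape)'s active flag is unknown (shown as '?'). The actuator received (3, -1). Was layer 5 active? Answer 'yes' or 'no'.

yes

If layer 5 is active=yes:
  actuator would be (3, -1)
If layer 5 is active=no:
  actuator would be (2, -1)
Observed (3, -1), so layer 5 was active.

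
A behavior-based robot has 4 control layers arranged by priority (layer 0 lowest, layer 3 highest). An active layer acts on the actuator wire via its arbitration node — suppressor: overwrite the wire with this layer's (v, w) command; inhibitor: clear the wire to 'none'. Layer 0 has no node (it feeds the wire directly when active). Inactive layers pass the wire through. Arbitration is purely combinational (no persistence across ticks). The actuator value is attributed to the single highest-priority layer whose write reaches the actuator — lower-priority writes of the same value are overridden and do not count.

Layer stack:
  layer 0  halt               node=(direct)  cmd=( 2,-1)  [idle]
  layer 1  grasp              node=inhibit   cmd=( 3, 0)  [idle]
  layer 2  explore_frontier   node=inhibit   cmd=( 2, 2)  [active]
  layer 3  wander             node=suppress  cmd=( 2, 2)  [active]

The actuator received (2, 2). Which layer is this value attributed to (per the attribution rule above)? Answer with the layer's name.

layer 0 (halt) idle — none
layer 1 (grasp) idle — unchanged: none
layer 2 (explore_frontier) active — inhibits: none
layer 3 (wander) active — suppresses: (2, 2)
→ actuator (2, 2)
last writer: layer 3 = wander

wander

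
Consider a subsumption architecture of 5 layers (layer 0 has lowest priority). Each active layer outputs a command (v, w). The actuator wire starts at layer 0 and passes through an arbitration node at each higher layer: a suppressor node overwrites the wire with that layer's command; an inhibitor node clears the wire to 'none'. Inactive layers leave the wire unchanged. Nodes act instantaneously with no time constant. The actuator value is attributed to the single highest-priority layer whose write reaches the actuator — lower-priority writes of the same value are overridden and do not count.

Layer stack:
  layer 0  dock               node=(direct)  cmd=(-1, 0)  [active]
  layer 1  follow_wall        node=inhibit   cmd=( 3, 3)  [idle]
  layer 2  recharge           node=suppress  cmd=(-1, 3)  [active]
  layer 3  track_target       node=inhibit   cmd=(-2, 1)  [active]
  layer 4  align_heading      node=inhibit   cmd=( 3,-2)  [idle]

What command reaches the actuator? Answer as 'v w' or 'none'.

L0 dock: active, feeds wire = (-1, 0)
L1 follow_wall: idle → wire stays (-1, 0)
L2 recharge: active, suppressor → wire = (-1, 3)
L3 track_target: active, inhibitor → wire = none
L4 align_heading: idle → wire stays none
actuator = none

none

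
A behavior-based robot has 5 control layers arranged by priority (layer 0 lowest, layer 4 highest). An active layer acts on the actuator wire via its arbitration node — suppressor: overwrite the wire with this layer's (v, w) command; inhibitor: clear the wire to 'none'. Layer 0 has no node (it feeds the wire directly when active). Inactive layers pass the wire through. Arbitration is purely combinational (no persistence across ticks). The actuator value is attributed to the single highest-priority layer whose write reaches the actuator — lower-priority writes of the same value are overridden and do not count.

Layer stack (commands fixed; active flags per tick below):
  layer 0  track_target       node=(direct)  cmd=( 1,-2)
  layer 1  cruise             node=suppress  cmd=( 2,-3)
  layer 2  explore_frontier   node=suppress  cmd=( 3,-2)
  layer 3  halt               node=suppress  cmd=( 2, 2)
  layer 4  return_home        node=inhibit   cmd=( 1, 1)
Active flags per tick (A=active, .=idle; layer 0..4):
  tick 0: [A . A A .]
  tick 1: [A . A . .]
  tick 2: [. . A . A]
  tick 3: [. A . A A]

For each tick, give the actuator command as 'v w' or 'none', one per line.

2 2
3 -2
none
none

tick 0:
  layer 0 (track_target) active — direct: (1, -2)
  layer 1 (cruise) idle — unchanged: (1, -2)
  layer 2 (explore_frontier) active — suppresses: (3, -2)
  layer 3 (halt) active — suppresses: (2, 2)
  layer 4 (return_home) idle — unchanged: (2, 2)
  → actuator (2, 2)
tick 1:
  layer 0 (track_target) active — direct: (1, -2)
  layer 1 (cruise) idle — unchanged: (1, -2)
  layer 2 (explore_frontier) active — suppresses: (3, -2)
  layer 3 (halt) idle — unchanged: (3, -2)
  layer 4 (return_home) idle — unchanged: (3, -2)
  → actuator (3, -2)
tick 2:
  layer 0 (track_target) idle — none
  layer 1 (cruise) idle — unchanged: none
  layer 2 (explore_frontier) active — suppresses: (3, -2)
  layer 3 (halt) idle — unchanged: (3, -2)
  layer 4 (return_home) active — inhibits: none
  → actuator none
tick 3:
  layer 0 (track_target) idle — none
  layer 1 (cruise) active — suppresses: (2, -3)
  layer 2 (explore_frontier) idle — unchanged: (2, -3)
  layer 3 (halt) active — suppresses: (2, 2)
  layer 4 (return_home) active — inhibits: none
  → actuator none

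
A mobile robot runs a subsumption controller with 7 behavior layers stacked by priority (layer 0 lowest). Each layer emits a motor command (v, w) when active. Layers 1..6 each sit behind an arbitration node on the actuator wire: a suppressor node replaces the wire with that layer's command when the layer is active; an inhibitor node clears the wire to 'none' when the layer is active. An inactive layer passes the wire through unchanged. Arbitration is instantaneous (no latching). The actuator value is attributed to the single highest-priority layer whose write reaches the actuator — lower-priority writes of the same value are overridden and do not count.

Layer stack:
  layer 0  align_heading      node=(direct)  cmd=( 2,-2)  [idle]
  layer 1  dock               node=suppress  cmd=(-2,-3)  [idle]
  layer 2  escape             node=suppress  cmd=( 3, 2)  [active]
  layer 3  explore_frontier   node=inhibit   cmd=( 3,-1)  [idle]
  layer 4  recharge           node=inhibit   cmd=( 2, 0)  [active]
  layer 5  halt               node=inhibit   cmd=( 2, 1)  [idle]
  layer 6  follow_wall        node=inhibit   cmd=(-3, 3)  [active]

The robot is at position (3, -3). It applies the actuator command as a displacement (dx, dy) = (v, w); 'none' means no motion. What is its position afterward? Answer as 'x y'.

L0 align_heading: idle → wire = none
L1 dock: idle → wire stays none
L2 escape: active, suppressor → wire = (3, 2)
L3 explore_frontier: idle → wire stays (3, 2)
L4 recharge: active, inhibitor → wire = none
L5 halt: idle → wire stays none
L6 follow_wall: active, inhibitor → wire = none
actuator = none
position: (3, -3) + none = (3, -3)

3 -3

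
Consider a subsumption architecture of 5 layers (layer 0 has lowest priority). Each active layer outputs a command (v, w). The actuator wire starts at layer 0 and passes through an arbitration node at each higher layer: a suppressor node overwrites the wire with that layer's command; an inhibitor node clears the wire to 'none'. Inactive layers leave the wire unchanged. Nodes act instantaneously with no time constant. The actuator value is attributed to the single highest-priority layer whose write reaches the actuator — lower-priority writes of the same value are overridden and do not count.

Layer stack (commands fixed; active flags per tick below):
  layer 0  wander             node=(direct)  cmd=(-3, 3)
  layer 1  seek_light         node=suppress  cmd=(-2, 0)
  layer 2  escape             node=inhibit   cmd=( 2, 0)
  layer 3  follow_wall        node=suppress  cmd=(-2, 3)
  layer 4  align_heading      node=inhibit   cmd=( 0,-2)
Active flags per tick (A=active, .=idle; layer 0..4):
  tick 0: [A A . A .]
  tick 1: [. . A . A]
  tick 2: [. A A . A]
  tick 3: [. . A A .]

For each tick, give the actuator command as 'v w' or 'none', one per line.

tick 0:
  layer 0 (wander) active — direct: (-3, 3)
  layer 1 (seek_light) active — suppresses: (-2, 0)
  layer 2 (escape) idle — unchanged: (-2, 0)
  layer 3 (follow_wall) active — suppresses: (-2, 3)
  layer 4 (align_heading) idle — unchanged: (-2, 3)
  → actuator (-2, 3)
tick 1:
  layer 0 (wander) idle — none
  layer 1 (seek_light) idle — unchanged: none
  layer 2 (escape) active — inhibits: none
  layer 3 (follow_wall) idle — unchanged: none
  layer 4 (align_heading) active — inhibits: none
  → actuator none
tick 2:
  layer 0 (wander) idle — none
  layer 1 (seek_light) active — suppresses: (-2, 0)
  layer 2 (escape) active — inhibits: none
  layer 3 (follow_wall) idle — unchanged: none
  layer 4 (align_heading) active — inhibits: none
  → actuator none
tick 3:
  layer 0 (wander) idle — none
  layer 1 (seek_light) idle — unchanged: none
  layer 2 (escape) active — inhibits: none
  layer 3 (follow_wall) active — suppresses: (-2, 3)
  layer 4 (align_heading) idle — unchanged: (-2, 3)
  → actuator (-2, 3)

-2 3
none
none
-2 3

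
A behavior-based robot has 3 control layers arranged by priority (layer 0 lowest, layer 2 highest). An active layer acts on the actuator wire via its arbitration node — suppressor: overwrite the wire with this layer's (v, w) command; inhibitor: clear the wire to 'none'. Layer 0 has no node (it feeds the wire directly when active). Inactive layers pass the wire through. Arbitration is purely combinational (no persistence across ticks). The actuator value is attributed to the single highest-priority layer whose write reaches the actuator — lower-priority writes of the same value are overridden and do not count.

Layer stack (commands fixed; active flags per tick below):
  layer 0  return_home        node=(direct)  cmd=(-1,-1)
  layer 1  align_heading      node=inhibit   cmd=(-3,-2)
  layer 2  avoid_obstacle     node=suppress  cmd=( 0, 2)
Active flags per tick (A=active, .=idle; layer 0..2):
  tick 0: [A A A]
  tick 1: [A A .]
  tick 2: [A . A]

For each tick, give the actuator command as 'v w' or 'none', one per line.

tick 0:
  layer 0 (return_home) active — direct: (-1, -1)
  layer 1 (align_heading) active — inhibits: none
  layer 2 (avoid_obstacle) active — suppresses: (0, 2)
  → actuator (0, 2)
tick 1:
  layer 0 (return_home) active — direct: (-1, -1)
  layer 1 (align_heading) active — inhibits: none
  layer 2 (avoid_obstacle) idle — unchanged: none
  → actuator none
tick 2:
  layer 0 (return_home) active — direct: (-1, -1)
  layer 1 (align_heading) idle — unchanged: (-1, -1)
  layer 2 (avoid_obstacle) active — suppresses: (0, 2)
  → actuator (0, 2)

0 2
none
0 2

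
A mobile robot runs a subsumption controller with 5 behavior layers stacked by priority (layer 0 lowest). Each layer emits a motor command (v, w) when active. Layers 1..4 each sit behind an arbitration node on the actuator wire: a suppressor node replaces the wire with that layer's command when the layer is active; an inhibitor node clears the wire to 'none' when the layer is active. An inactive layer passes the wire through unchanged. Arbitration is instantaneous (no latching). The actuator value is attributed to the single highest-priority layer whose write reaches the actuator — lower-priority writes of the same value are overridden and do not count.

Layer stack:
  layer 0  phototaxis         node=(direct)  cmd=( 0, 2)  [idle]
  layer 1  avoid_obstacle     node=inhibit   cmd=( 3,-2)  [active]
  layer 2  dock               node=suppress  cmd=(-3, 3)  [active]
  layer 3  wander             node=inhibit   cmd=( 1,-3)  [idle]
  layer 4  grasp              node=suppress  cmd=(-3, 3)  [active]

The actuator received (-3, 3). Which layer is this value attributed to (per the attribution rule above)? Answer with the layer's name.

[0] phototaxis off; wire := none
[1] avoid_obstacle on (inhibit); wire := none
[2] dock on (suppress); wire := (-3, 3)
[3] wander off; pass (-3, 3)
[4] grasp on (suppress); wire := (-3, 3)
output (-3, 3)
last writer: layer 4 = grasp

grasp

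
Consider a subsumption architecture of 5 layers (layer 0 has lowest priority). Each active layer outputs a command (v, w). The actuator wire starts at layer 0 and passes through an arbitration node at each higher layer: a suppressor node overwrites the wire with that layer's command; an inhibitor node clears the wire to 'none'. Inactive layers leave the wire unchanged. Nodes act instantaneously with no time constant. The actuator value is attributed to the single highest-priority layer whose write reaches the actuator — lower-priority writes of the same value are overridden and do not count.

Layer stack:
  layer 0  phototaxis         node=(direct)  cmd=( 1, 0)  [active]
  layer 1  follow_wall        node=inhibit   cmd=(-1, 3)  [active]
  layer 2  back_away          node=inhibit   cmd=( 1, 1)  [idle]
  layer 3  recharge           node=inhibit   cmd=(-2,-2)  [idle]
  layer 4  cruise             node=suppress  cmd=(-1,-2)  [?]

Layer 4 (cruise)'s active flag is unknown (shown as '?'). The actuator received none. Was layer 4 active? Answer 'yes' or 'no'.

no

If layer 4 is active=yes:
  actuator would be (-1, -2)
If layer 4 is active=no:
  actuator would be none
Observed none, so layer 4 was idle.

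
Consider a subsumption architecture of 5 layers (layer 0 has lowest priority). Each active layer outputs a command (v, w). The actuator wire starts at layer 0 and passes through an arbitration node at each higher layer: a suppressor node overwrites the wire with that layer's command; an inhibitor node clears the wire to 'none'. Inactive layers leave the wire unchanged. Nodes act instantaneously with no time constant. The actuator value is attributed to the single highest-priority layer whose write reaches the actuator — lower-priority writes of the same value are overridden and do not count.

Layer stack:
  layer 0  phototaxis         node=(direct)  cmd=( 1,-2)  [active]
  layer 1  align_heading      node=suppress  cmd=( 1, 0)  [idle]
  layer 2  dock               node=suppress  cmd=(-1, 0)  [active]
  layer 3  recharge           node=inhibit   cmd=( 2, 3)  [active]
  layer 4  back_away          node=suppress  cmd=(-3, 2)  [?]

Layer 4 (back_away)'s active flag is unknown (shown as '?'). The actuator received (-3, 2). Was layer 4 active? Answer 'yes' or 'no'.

yes

If layer 4 is active=yes:
  actuator would be (-3, 2)
If layer 4 is active=no:
  actuator would be none
Observed (-3, 2), so layer 4 was active.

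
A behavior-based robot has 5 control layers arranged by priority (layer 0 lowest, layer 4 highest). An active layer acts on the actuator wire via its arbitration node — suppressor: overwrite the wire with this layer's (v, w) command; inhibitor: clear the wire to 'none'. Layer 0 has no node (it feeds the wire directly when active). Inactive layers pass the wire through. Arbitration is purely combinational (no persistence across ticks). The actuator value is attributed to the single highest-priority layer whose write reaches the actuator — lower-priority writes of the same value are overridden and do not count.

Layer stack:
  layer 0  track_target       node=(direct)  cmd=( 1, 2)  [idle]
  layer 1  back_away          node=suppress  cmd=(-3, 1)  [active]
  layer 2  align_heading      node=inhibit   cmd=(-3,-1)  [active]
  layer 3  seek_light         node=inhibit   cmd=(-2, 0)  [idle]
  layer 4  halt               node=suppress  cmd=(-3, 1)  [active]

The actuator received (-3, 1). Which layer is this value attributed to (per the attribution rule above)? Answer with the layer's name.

halt

[0] track_target off; wire := none
[1] back_away on (suppress); wire := (-3, 1)
[2] align_heading on (inhibit); wire := none
[3] seek_light off; pass none
[4] halt on (suppress); wire := (-3, 1)
output (-3, 1)
last writer: layer 4 = halt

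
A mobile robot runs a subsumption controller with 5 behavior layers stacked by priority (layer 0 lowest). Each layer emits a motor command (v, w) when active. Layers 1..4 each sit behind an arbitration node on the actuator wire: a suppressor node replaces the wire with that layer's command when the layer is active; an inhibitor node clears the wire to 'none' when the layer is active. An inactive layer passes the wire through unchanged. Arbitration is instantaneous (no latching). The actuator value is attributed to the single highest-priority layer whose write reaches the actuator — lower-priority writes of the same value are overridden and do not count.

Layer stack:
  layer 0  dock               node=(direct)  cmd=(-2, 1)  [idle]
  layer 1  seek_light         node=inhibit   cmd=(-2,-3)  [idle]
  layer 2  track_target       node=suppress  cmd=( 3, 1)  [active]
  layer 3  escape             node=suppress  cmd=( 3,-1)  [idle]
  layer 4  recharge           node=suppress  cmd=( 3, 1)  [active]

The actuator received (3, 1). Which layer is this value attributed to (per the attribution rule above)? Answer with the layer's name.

L0 dock: idle → wire = none
L1 seek_light: idle → wire stays none
L2 track_target: active, suppressor → wire = (3, 1)
L3 escape: idle → wire stays (3, 1)
L4 recharge: active, suppressor → wire = (3, 1)
actuator = (3, 1)
last writer: layer 4 = recharge

recharge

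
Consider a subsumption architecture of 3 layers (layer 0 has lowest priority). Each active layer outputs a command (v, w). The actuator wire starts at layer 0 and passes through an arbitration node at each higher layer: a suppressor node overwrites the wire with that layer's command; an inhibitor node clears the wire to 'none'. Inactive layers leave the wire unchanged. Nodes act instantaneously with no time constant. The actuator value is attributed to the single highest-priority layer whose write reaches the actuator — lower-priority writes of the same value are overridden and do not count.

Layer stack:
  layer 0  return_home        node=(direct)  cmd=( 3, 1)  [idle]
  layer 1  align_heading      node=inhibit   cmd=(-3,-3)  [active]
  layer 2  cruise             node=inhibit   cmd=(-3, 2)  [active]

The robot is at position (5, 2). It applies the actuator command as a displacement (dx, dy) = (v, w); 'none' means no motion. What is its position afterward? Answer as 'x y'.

L0 return_home: idle → wire = none
L1 align_heading: active, inhibitor → wire = none
L2 cruise: active, inhibitor → wire = none
actuator = none
position: (5, 2) + none = (5, 2)

5 2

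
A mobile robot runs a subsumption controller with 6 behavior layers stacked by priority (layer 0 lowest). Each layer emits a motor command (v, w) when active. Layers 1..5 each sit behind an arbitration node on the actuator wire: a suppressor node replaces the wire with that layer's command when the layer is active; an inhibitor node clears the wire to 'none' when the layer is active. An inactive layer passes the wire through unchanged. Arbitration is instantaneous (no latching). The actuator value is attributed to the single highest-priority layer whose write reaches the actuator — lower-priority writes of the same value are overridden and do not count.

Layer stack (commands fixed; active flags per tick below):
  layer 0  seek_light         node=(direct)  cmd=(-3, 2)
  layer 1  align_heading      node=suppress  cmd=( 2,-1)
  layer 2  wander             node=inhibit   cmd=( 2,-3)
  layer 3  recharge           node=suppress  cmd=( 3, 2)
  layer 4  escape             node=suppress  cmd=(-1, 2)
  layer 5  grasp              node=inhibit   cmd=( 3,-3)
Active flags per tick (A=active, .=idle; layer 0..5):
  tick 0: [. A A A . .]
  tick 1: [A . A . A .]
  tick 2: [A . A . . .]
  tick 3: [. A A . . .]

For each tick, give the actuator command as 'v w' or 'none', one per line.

3 2
-1 2
none
none

tick 0:
  L0 seek_light: idle → wire = none
  L1 align_heading: active, suppressor → wire = (2, -1)
  L2 wander: active, inhibitor → wire = none
  L3 recharge: active, suppressor → wire = (3, 2)
  L4 escape: idle → wire stays (3, 2)
  L5 grasp: idle → wire stays (3, 2)
  actuator = (3, 2)
tick 1:
  L0 seek_light: active, feeds wire = (-3, 2)
  L1 align_heading: idle → wire stays (-3, 2)
  L2 wander: active, inhibitor → wire = none
  L3 recharge: idle → wire stays none
  L4 escape: active, suppressor → wire = (-1, 2)
  L5 grasp: idle → wire stays (-1, 2)
  actuator = (-1, 2)
tick 2:
  L0 seek_light: active, feeds wire = (-3, 2)
  L1 align_heading: idle → wire stays (-3, 2)
  L2 wander: active, inhibitor → wire = none
  L3 recharge: idle → wire stays none
  L4 escape: idle → wire stays none
  L5 grasp: idle → wire stays none
  actuator = none
tick 3:
  L0 seek_light: idle → wire = none
  L1 align_heading: active, suppressor → wire = (2, -1)
  L2 wander: active, inhibitor → wire = none
  L3 recharge: idle → wire stays none
  L4 escape: idle → wire stays none
  L5 grasp: idle → wire stays none
  actuator = none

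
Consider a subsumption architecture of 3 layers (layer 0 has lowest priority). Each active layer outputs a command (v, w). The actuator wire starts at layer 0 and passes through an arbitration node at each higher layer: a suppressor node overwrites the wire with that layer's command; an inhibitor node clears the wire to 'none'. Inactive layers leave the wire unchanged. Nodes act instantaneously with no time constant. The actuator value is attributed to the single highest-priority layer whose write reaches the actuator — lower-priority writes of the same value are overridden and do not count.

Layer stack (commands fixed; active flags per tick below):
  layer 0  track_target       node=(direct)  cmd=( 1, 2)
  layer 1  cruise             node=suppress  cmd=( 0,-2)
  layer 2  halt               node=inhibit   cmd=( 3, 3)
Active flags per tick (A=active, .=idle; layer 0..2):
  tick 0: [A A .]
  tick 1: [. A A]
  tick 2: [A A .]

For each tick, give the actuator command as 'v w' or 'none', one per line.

tick 0:
  [0] track_target on; wire := (1, 2)
  [1] cruise on (suppress); wire := (0, -2)
  [2] halt off; pass (0, -2)
  output (0, -2)
tick 1:
  [0] track_target off; wire := none
  [1] cruise on (suppress); wire := (0, -2)
  [2] halt on (inhibit); wire := none
  output none
tick 2:
  [0] track_target on; wire := (1, 2)
  [1] cruise on (suppress); wire := (0, -2)
  [2] halt off; pass (0, -2)
  output (0, -2)

0 -2
none
0 -2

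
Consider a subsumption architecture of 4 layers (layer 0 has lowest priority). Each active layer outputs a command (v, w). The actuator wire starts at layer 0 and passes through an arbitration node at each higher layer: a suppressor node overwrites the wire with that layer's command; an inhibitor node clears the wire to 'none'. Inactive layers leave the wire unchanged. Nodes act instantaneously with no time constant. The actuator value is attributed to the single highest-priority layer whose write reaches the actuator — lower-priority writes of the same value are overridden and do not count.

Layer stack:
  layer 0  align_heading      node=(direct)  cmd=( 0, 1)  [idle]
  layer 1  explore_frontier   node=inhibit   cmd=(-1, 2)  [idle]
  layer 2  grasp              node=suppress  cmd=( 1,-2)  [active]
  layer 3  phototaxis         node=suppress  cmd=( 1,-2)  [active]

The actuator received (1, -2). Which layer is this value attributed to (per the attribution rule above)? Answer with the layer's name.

L0 align_heading: idle → wire = none
L1 explore_frontier: idle → wire stays none
L2 grasp: active, suppressor → wire = (1, -2)
L3 phototaxis: active, suppressor → wire = (1, -2)
actuator = (1, -2)
last writer: layer 3 = phototaxis

phototaxis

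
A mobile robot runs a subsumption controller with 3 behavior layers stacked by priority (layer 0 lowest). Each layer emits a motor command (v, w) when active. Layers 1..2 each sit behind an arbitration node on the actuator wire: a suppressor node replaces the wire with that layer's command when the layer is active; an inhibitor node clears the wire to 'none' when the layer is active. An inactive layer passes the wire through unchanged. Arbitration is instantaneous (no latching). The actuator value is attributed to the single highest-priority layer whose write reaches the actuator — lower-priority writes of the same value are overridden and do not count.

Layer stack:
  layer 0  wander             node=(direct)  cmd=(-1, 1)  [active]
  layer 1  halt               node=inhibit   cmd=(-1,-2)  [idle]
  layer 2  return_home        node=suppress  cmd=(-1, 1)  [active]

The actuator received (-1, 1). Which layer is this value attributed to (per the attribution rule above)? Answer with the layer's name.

return_home

[0] wander on; wire := (-1, 1)
[1] halt off; pass (-1, 1)
[2] return_home on (suppress); wire := (-1, 1)
output (-1, 1)
last writer: layer 2 = return_home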